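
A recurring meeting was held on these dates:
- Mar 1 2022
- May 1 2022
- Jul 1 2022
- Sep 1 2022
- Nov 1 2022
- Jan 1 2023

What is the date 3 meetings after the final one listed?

Jul 1 2023

The day-of-month is always 1 (61, 61, 62, 61, 61 days between events).
So this recurs on the 1st of every 2 months.
Next: March 2023 → Mar 1 2023.
Next: May 2023 → May 1 2023.
July 2023: Jul 1 2023.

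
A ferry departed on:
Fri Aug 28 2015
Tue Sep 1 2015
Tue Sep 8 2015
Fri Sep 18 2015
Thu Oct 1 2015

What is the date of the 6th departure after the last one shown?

Fri Feb 19 2016

Intervals are 4, 7, 10, 13 days — an arithmetic progression with common difference 3.
Next gap: 16 days. Thu Oct 1 2015 + 16 days = Sat Oct 17 2015.
Next gap: 19 days. Sat Oct 17 2015 + 19 days = Thu Nov 5 2015.
Next gap: 22 days. Thu Nov 5 2015 + 22 days = Fri Nov 27 2015.
Next gap: 25 days. Fri Nov 27 2015 + 25 days = Tue Dec 22 2015.
Next gap: 28 days. Tue Dec 22 2015 + 28 days = Tue Jan 19 2016.
Next gap: 31 days. Tue Jan 19 2016 + 31 days = Fri Feb 19 2016.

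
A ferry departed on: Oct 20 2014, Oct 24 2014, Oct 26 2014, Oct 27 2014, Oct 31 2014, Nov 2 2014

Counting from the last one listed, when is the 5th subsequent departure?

The gap pattern 4, 2, 1, 4, 2 repeats every 3 events.
These are the Mondays, Fridays and Sundays of each week.
Next Monday: Nov 3 2014.
Next Friday: Nov 7 2014.
The following Sunday is Nov 9 2014.
Next Monday: Nov 10 2014.
Next Friday: Nov 14 2014.

Nov 14 2014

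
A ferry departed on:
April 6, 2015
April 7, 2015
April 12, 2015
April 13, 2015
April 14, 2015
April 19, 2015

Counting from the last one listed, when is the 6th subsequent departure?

May 3, 2015

Every event lands on a Monday or Tuesday or Sunday (gaps cycle 1, 5, 1, 1, 5).
So the schedule is: every Monday, Tuesday and Sunday.
Next Monday: April 20, 2015.
The following Tuesday is April 21, 2015.
Next Sunday: April 26, 2015.
The following Monday is April 27, 2015.
The following Tuesday is April 28, 2015.
The following Sunday is May 3, 2015.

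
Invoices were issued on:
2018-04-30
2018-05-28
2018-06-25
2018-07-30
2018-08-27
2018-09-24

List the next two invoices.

All Mondays; the gaps (28, 28, 35, 28, 28) vary with month length.
This is the last Monday of each month.
October 2018 ends with Monday 2018-10-29.
Last Monday of November 2018: 2018-11-26.

2018-10-29, 2018-11-26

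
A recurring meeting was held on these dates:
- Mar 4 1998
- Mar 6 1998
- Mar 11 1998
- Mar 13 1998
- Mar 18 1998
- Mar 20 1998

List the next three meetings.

Mar 25 1998, Mar 27 1998, Apr 1 1998

The gap pattern 2, 5, 2, 5, 2 repeats every 2 events.
These are the Wednesdays and Fridays of each week.
Next Wednesday: Mar 25 1998.
The following Friday is Mar 27 1998.
The following Wednesday is Apr 1 1998.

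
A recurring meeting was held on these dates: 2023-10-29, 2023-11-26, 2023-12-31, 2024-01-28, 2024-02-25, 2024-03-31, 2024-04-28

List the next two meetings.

These are Sundays with 28, 35, 28, 28, 35, 28-day gaps.
Each is the final Sunday of its month — 2023-10-29 is past the 28th, so '4th Sunday' doesn't fit.
Last Sunday of May 2024: 2024-05-26.
Last Sunday of June 2024: 2024-06-30.

2024-05-26, 2024-06-30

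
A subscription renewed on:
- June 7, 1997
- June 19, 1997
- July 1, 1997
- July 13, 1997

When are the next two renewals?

The spacing is 12, 12, 12 days — always 12 days.
July 13, 1997 + 12 days = July 25, 1997.
July 25, 1997 + 12 days = August 6, 1997.

July 25, 1997; August 6, 1997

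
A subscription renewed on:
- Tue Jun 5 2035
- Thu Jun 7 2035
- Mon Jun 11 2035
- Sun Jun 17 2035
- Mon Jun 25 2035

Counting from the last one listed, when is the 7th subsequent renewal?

The spacing grows by 2 each time: 2, 4, 6, 8 days.
Next gap: 10 days. Mon Jun 25 2035 + 10 days = Thu Jul 5 2035.
Next gap: 12 days. Thu Jul 5 2035 + 12 days = Tue Jul 17 2035.
Next gap: 14 days. Tue Jul 17 2035 + 14 days = Tue Jul 31 2035.
Next gap: 16 days. Tue Jul 31 2035 + 16 days = Thu Aug 16 2035.
Next gap: 18 days. Thu Aug 16 2035 + 18 days = Mon Sep 3 2035.
Next gap: 20 days. Mon Sep 3 2035 + 20 days = Sun Sep 23 2035.
Next gap: 22 days. Sun Sep 23 2035 + 22 days = Mon Oct 15 2035.

Mon Oct 15 2035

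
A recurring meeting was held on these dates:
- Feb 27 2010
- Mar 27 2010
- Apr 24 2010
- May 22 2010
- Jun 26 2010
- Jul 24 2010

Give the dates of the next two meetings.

Aug 28 2010, Sep 25 2010

These are Saturdays at 28- or 35-day spacing (28, 28, 28, 35, 28).
The pattern: 4th Saturday of the month.
4th Saturday of August 2010: Aug 28 2010.
4th Saturday of September 2010: Sep 25 2010.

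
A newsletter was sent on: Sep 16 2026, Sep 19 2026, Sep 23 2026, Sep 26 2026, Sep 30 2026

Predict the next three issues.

Oct 3 2026, Oct 7 2026, Oct 10 2026

The gap pattern 3, 4, 3, 4 repeats every 2 events.
These are the Wednesdays and Saturdays of each week.
Next Saturday: Oct 3 2026.
The following Wednesday is Oct 7 2026.
Next Saturday: Oct 10 2026.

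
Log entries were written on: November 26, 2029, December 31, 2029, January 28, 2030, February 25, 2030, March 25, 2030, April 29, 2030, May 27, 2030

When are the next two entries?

June 24, 2030; July 29, 2030

All Mondays; the gaps (35, 28, 28, 28, 35, 28) vary with month length.
This is the last Monday of each month.
June 2030 ends with Monday June 24, 2030.
Last Monday of July 2030: July 29, 2030.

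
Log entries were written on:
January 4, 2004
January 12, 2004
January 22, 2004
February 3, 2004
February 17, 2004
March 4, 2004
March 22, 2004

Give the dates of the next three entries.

Intervals are 8, 10, 12, 14, 16, 18 days — an arithmetic progression with common difference 2.
Next gap: 20 days. March 22, 2004 + 20 days = April 11, 2004.
Next gap: 22 days. April 11, 2004 + 22 days = May 3, 2004.
Next gap: 24 days. May 3, 2004 + 24 days = May 27, 2004.

April 11, 2004; May 3, 2004; May 27, 2004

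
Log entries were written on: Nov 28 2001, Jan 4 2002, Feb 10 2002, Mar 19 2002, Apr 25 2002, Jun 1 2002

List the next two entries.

Gaps between consecutive events: 37, 37, 37, 37, 37 days — a constant 37-day interval.
Jun 1 2002 + 37 days = Jul 8 2002.
Jul 8 2002 + 37 days = Aug 14 2002.

Jul 8 2002, Aug 14 2002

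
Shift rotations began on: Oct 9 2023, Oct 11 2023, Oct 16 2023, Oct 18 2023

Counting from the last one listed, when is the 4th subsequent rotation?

Gaps: 2, 5, 2 days — not constant, but cyclic with period 2.
The events fall on every Monday and Wednesday.
The following Monday is Oct 23 2023.
Next Wednesday: Oct 25 2023.
Next Monday: Oct 30 2023.
The following Wednesday is Nov 1 2023.

Nov 1 2023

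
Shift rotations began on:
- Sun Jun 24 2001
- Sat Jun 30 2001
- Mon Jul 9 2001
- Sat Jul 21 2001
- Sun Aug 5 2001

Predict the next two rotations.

Thu Aug 23 2001, Thu Sep 13 2001

The spacing grows by 3 each time: 6, 9, 12, 15 days.
Next gap: 18 days. Sun Aug 5 2001 + 18 days = Thu Aug 23 2001.
Next gap: 21 days. Thu Aug 23 2001 + 21 days = Thu Sep 13 2001.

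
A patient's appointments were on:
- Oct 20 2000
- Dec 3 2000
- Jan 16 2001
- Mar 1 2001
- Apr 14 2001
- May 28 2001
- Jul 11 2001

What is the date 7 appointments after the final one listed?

Every event comes 44 days after the last (44, 44, 44, 44, 44, 44).
Jul 11 2001 + 44 days = Aug 24 2001.
Aug 24 2001 + 44 days = Oct 7 2001.
Oct 7 2001 + 44 days = Nov 20 2001.
Nov 20 2001 + 44 days = Jan 3 2002.
Jan 3 2002 + 44 days = Feb 16 2002.
Feb 16 2002 + 44 days = Apr 1 2002.
Apr 1 2002 + 44 days = May 15 2002.

May 15 2002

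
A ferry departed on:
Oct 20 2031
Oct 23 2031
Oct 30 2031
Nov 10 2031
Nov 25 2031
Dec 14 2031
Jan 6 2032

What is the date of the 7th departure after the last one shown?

The spacing grows by 4 each time: 3, 7, 11, 15, 19, 23 days.
Next gap: 27 days. Jan 6 2032 + 27 days = Feb 2 2032.
Next gap: 31 days. Feb 2 2032 + 31 days = Mar 4 2032.
Next gap: 35 days. Mar 4 2032 + 35 days = Apr 8 2032.
Next gap: 39 days. Apr 8 2032 + 39 days = May 17 2032.
Next gap: 43 days. May 17 2032 + 43 days = Jun 29 2032.
Next gap: 47 days. Jun 29 2032 + 47 days = Aug 15 2032.
Next gap: 51 days. Aug 15 2032 + 51 days = Oct 5 2032.

Oct 5 2032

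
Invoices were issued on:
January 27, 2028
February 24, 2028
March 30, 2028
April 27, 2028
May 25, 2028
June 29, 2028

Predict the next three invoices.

July 27, 2028; August 31, 2028; September 28, 2028

Every date is a Thursday; gaps 28, 35, 28, 28, 35 days.
Each is the last Thursday of its month (at least one falls on the 29th or later, ruling out '4th Thursday').
July 2028 ends with Thursday July 27, 2028.
Last Thursday of August 2028: August 31, 2028.
Last Thursday of September 2028: September 28, 2028.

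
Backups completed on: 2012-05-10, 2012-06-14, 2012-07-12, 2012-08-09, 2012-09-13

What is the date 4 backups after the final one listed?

All dates are Thursdays, 35, 28, 28, 35 days apart.
Specifically, the 2nd Thursday of each month.
2nd Thursday of October 2012: 2012-10-11.
2nd Thursday of November 2012: 2012-11-08.
2nd Thursday of December 2012: 2012-12-13.
January 2013 — 2nd Thursday is 2013-01-10.

2013-01-10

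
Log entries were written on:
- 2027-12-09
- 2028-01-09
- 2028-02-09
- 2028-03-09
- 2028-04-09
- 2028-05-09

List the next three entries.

2028-06-09, 2028-07-09, 2028-08-09

Gaps: 31, 31, 29, 31, 30 days — not constant. Every event is on the 9th of the month.
Pattern: the 9th of each month.
June 2028: 2028-06-09.
Next: July 2028 → 2028-07-09.
Next: August 2028 → 2028-08-09.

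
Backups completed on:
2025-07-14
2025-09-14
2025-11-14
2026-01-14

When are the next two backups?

2026-03-14, 2026-05-14

Gaps: 62, 61, 61 days — not constant. Every event is on the 14th of the month.
Pattern: the 14th of every 2 months.
Next: March 2026 → 2026-03-14.
Next: May 2026 → 2026-05-14.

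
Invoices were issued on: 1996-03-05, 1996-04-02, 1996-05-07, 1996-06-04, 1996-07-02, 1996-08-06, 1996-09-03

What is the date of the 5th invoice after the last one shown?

All dates are Tuesdays, 28, 35, 28, 28, 35, 28 days apart.
Specifically, the 1st Tuesday of each month.
October 1996 — 1st Tuesday is 1996-10-01.
1st Tuesday of November 1996: 1996-11-05.
December 1996 — 1st Tuesday is 1996-12-03.
1st Tuesday of January 1997: 1997-01-07.
1st Tuesday of February 1997: 1997-02-04.

1997-02-04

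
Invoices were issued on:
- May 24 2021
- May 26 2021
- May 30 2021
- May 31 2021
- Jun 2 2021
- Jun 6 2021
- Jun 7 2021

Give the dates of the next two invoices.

Jun 9 2021, Jun 13 2021

Every event lands on a Monday or Wednesday or Sunday (gaps cycle 2, 4, 1, 2, 4, 1).
So the schedule is: every Monday, Wednesday and Sunday.
The following Wednesday is Jun 9 2021.
The following Sunday is Jun 13 2021.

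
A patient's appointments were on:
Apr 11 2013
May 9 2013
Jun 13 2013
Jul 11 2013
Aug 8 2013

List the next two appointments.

Sep 12 2013, Oct 10 2013

All dates are Thursdays, 28, 35, 28, 28 days apart.
Specifically, the 2nd Thursday of each month.
September 2013 — 2nd Thursday is Sep 12 2013.
2nd Thursday of October 2013: Oct 10 2013.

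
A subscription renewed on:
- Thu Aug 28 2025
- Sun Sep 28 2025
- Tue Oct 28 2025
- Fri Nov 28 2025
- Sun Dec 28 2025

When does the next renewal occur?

Each date is the 28th; the gaps (31, 30, 31, 30) track the month lengths.
The rule is the 28th of each month.
January 2026: Wed Jan 28 2026.

Wed Jan 28 2026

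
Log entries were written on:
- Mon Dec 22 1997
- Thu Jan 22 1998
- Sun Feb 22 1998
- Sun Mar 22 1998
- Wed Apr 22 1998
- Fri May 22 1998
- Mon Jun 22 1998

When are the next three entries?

The day-of-month is always 22 (31, 31, 28, 31, 30, 31 days between events).
So this recurs on the 22nd of each month.
July 1998: Wed Jul 22 1998.
Next: August 1998 → Sat Aug 22 1998.
September 1998: Tue Sep 22 1998.

Wed Jul 22 1998, Sat Aug 22 1998, Tue Sep 22 1998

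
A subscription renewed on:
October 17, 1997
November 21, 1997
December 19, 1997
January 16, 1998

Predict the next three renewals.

All dates are Fridays, 35, 28, 28 days apart.
Specifically, the 3rd Friday of each month.
3rd Friday of February 1998: February 20, 1998.
March 1998 — 3rd Friday is March 20, 1998.
April 1998 — 3rd Friday is April 17, 1998.

February 20, 1998; March 20, 1998; April 17, 1998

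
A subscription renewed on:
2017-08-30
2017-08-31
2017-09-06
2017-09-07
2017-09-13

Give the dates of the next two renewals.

2017-09-14, 2017-09-20

Every event lands on a Wednesday or Thursday (gaps cycle 1, 6, 1, 6).
So the schedule is: every Wednesday and Thursday.
The following Thursday is 2017-09-14.
Next Wednesday: 2017-09-20.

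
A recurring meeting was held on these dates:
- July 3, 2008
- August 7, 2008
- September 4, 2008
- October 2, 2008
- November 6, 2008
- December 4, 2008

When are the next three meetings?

January 1, 2009; February 5, 2009; March 5, 2009

All dates are Thursdays, 35, 28, 28, 35, 28 days apart.
Specifically, the 1st Thursday of each month.
1st Thursday of January 2009: January 1, 2009.
February 2009 — 1st Thursday is February 5, 2009.
1st Thursday of March 2009: March 5, 2009.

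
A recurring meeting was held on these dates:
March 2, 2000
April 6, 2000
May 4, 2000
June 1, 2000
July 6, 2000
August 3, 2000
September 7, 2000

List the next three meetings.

October 5, 2000; November 2, 2000; December 7, 2000

Gaps: 35, 28, 28, 35, 28, 35 days — a mix of 28 and 35. Every date is a Thursday.
Each is the 1st Thursday of its month.
October 2000 — 1st Thursday is October 5, 2000.
1st Thursday of November 2000: November 2, 2000.
1st Thursday of December 2000: December 7, 2000.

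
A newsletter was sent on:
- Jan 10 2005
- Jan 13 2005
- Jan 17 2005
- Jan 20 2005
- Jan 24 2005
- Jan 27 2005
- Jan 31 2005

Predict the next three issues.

Feb 3 2005, Feb 7 2005, Feb 10 2005

The gap pattern 3, 4, 3, 4, 3, 4 repeats every 2 events.
These are the Mondays and Thursdays of each week.
Next Thursday: Feb 3 2005.
The following Monday is Feb 7 2005.
The following Thursday is Feb 10 2005.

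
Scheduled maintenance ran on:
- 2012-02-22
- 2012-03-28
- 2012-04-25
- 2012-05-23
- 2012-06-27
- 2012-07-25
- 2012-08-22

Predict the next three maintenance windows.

All dates are Wednesdays, 35, 28, 28, 35, 28, 28 days apart.
Specifically, the 4th Wednesday of each month.
4th Wednesday of September 2012: 2012-09-26.
4th Wednesday of October 2012: 2012-10-24.
November 2012 — 4th Wednesday is 2012-11-28.

2012-09-26, 2012-10-24, 2012-11-28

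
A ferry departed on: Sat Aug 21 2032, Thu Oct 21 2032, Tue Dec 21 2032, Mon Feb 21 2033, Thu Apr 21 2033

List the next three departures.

Tue Jun 21 2033, Sun Aug 21 2033, Fri Oct 21 2033

The day-of-month is always 21 (61, 61, 62, 59 days between events).
So this recurs on the 21st of every 2 months.
June 2033: Tue Jun 21 2033.
Next: August 2033 → Sun Aug 21 2033.
Next: October 2033 → Fri Oct 21 2033.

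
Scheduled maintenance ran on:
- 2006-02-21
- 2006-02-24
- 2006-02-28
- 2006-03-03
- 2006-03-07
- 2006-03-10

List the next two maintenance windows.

2006-03-14, 2006-03-17

The gap pattern 3, 4, 3, 4, 3 repeats every 2 events.
These are the Tuesdays and Fridays of each week.
The following Tuesday is 2006-03-14.
Next Friday: 2006-03-17.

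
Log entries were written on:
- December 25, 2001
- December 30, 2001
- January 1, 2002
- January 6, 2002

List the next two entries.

Every event lands on a Tuesday or Sunday (gaps cycle 5, 2, 5).
So the schedule is: every Tuesday and Sunday.
The following Tuesday is January 8, 2002.
The following Sunday is January 13, 2002.

January 8, 2002; January 13, 2002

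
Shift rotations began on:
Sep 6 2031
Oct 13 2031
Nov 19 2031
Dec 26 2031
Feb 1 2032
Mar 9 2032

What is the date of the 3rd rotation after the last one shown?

Jun 28 2032

Every event comes 37 days after the last (37, 37, 37, 37, 37).
Mar 9 2032 + 37 days = Apr 15 2032.
Apr 15 2032 + 37 days = May 22 2032.
May 22 2032 + 37 days = Jun 28 2032.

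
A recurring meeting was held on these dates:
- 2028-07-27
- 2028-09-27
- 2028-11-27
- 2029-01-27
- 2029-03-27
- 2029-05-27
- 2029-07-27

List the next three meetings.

Gaps: 62, 61, 61, 59, 61, 61 days — not constant. Every event is on the 27th of the month.
Pattern: the 27th of every 2 months.
September 2029: 2029-09-27.
Next: November 2029 → 2029-11-27.
Next: January 2030 → 2030-01-27.

2029-09-27, 2029-11-27, 2030-01-27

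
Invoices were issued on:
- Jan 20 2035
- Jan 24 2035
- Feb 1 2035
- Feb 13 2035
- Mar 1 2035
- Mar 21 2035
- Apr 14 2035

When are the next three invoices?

May 12 2035, Jun 13 2035, Jul 19 2035

Intervals are 4, 8, 12, 16, 20, 24 days — an arithmetic progression with common difference 4.
Next gap: 28 days. Apr 14 2035 + 28 days = May 12 2035.
Next gap: 32 days. May 12 2035 + 32 days = Jun 13 2035.
Next gap: 36 days. Jun 13 2035 + 36 days = Jul 19 2035.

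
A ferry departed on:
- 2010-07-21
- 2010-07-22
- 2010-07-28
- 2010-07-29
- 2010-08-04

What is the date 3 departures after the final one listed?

2010-08-12

Gaps: 1, 6, 1, 6 days — not constant, but cyclic with period 2.
The events fall on every Wednesday and Thursday.
The following Thursday is 2010-08-05.
Next Wednesday: 2010-08-11.
Next Thursday: 2010-08-12.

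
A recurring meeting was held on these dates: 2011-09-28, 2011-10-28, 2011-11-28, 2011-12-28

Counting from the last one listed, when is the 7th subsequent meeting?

2012-07-28

Each date is the 28th; the gaps (30, 31, 30) track the month lengths.
The rule is the 28th of each month.
Next: January 2012 → 2012-01-28.
Next: February 2012 → 2012-02-28.
March 2012: 2012-03-28.
April 2012: 2012-04-28.
May 2012: 2012-05-28.
Next: June 2012 → 2012-06-28.
July 2012: 2012-07-28.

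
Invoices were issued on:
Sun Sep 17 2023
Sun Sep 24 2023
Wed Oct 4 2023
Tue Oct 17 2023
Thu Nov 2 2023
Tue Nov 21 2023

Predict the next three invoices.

Gaps: 7, 10, 13, 16, 19 days — each gap is 3 larger than the previous one.
Next gap: 22 days. Tue Nov 21 2023 + 22 days = Wed Dec 13 2023.
Next gap: 25 days. Wed Dec 13 2023 + 25 days = Sun Jan 7 2024.
Next gap: 28 days. Sun Jan 7 2024 + 28 days = Sun Feb 4 2024.

Wed Dec 13 2023, Sun Jan 7 2024, Sun Feb 4 2024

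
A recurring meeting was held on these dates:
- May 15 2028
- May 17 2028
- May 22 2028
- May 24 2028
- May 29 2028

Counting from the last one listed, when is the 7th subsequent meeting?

Gaps: 2, 5, 2, 5 days — not constant, but cyclic with period 2.
The events fall on every Monday and Wednesday.
The following Wednesday is May 31 2028.
Next Monday: Jun 5 2028.
The following Wednesday is Jun 7 2028.
Next Monday: Jun 12 2028.
The following Wednesday is Jun 14 2028.
The following Monday is Jun 19 2028.
The following Wednesday is Jun 21 2028.

Jun 21 2028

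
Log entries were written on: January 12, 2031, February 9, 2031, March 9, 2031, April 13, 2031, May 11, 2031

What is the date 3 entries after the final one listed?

Gaps: 28, 28, 35, 28 days — a mix of 28 and 35. Every date is a Sunday.
Each is the 2nd Sunday of its month.
2nd Sunday of June 2031: June 8, 2031.
2nd Sunday of July 2031: July 13, 2031.
August 2031 — 2nd Sunday is August 10, 2031.

August 10, 2031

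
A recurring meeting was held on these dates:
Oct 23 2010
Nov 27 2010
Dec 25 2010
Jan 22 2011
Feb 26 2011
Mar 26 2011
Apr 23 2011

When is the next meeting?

May 28 2011

All dates are Saturdays, 35, 28, 28, 35, 28, 28 days apart.
Specifically, the 4th Saturday of each month.
4th Saturday of May 2011: May 28 2011.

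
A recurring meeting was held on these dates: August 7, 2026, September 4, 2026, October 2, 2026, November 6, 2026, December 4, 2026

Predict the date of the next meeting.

January 1, 2027

Gaps: 28, 28, 35, 28 days — a mix of 28 and 35. Every date is a Friday.
Each is the 1st Friday of its month.
January 2027 — 1st Friday is January 1, 2027.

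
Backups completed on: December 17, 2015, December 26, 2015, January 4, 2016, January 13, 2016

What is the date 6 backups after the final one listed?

Every event comes 9 days after the last (9, 9, 9).
January 13, 2016 + 9 days = January 22, 2016.
January 22, 2016 + 9 days = January 31, 2016.
January 31, 2016 + 9 days = February 9, 2016.
February 9, 2016 + 9 days = February 18, 2016.
February 18, 2016 + 9 days = February 27, 2016.
February 27, 2016 + 9 days = March 7, 2016.

March 7, 2016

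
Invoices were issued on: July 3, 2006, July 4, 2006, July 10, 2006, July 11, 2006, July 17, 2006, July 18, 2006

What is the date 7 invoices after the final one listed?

Gaps: 1, 6, 1, 6, 1 days — not constant, but cyclic with period 2.
The events fall on every Monday and Tuesday.
Next Monday: July 24, 2006.
Next Tuesday: July 25, 2006.
The following Monday is July 31, 2006.
Next Tuesday: August 1, 2006.
The following Monday is August 7, 2006.
The following Tuesday is August 8, 2006.
The following Monday is August 14, 2006.

August 14, 2006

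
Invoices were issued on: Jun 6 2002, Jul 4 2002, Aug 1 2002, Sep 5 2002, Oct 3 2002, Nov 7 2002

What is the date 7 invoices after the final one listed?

Jun 5 2003

These are Thursdays at 28- or 35-day spacing (28, 28, 35, 28, 35).
The pattern: 1st Thursday of the month.
December 2002 — 1st Thursday is Dec 5 2002.
January 2003 — 1st Thursday is Jan 2 2003.
1st Thursday of February 2003: Feb 6 2003.
March 2003 — 1st Thursday is Mar 6 2003.
1st Thursday of April 2003: Apr 3 2003.
May 2003 — 1st Thursday is May 1 2003.
June 2003 — 1st Thursday is Jun 5 2003.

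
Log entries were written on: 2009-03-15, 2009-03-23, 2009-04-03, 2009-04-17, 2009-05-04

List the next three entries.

Gaps: 8, 11, 14, 17 days — each gap is 3 larger than the previous one.
Next gap: 20 days. 2009-05-04 + 20 days = 2009-05-24.
Next gap: 23 days. 2009-05-24 + 23 days = 2009-06-16.
Next gap: 26 days. 2009-06-16 + 26 days = 2009-07-12.

2009-05-24, 2009-06-16, 2009-07-12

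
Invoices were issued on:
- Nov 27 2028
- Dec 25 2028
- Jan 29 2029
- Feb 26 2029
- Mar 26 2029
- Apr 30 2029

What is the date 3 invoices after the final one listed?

Every date is a Monday; gaps 28, 35, 28, 28, 35 days.
Each is the last Monday of its month (at least one falls on the 29th or later, ruling out '4th Monday').
May 2029 ends with Monday May 28 2029.
June 2029 ends with Monday Jun 25 2029.
July 2029 ends with Monday Jul 30 2029.

Jul 30 2029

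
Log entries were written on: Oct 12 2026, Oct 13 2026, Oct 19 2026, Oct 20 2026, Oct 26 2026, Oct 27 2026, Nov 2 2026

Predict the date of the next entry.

Every event lands on a Monday or Tuesday (gaps cycle 1, 6, 1, 6, 1, 6).
So the schedule is: every Monday and Tuesday.
Next Tuesday: Nov 3 2026.

Nov 3 2026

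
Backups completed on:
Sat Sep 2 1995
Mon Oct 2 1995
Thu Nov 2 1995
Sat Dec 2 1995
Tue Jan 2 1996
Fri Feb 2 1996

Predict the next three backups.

Sat Mar 2 1996, Tue Apr 2 1996, Thu May 2 1996

The day-of-month is always 2 (30, 31, 30, 31, 31 days between events).
So this recurs on the 2nd of each month.
March 1996: Sat Mar 2 1996.
Next: April 1996 → Tue Apr 2 1996.
Next: May 1996 → Thu May 2 1996.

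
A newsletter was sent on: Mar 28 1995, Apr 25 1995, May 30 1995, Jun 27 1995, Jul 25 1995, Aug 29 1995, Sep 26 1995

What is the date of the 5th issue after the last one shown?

Feb 27 1996

Every date is a Tuesday; gaps 28, 35, 28, 28, 35, 28 days.
Each is the last Tuesday of its month (at least one falls on the 29th or later, ruling out '4th Tuesday').
October 1995 ends with Tuesday Oct 31 1995.
November 1995 ends with Tuesday Nov 28 1995.
Last Tuesday of December 1995: Dec 26 1995.
Last Tuesday of January 1996: Jan 30 1996.
February 1996 ends with Tuesday Feb 27 1996.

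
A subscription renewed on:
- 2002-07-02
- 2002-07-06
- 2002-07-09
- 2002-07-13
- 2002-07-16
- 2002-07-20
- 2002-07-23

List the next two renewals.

2002-07-27, 2002-07-30

Gaps: 4, 3, 4, 3, 4, 3 days — not constant, but cyclic with period 2.
The events fall on every Tuesday and Saturday.
Next Saturday: 2002-07-27.
Next Tuesday: 2002-07-30.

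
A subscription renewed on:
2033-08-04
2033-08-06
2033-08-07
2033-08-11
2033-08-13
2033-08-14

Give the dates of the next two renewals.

2033-08-18, 2033-08-20

Every event lands on a Thursday or Saturday or Sunday (gaps cycle 2, 1, 4, 2, 1).
So the schedule is: every Thursday, Saturday and Sunday.
The following Thursday is 2033-08-18.
The following Saturday is 2033-08-20.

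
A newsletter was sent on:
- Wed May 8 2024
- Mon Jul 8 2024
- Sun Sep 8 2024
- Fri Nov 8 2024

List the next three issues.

Wed Jan 8 2025, Sat Mar 8 2025, Thu May 8 2025

Gaps: 61, 62, 61 days — not constant. Every event is on the 8th of the month.
Pattern: the 8th of every 2 months.
January 2025: Wed Jan 8 2025.
March 2025: Sat Mar 8 2025.
Next: May 2025 → Thu May 8 2025.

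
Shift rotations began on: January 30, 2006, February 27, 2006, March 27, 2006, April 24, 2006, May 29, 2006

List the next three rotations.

June 26, 2006; July 31, 2006; August 28, 2006

Every date is a Monday; gaps 28, 28, 28, 35 days.
Each is the last Monday of its month (at least one falls on the 29th or later, ruling out '4th Monday').
Last Monday of June 2006: June 26, 2006.
July 2006 ends with Monday July 31, 2006.
August 2006 ends with Monday August 28, 2006.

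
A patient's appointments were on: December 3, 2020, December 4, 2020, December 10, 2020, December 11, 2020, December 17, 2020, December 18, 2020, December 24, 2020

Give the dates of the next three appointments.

The gap pattern 1, 6, 1, 6, 1, 6 repeats every 2 events.
These are the Thursdays and Fridays of each week.
The following Friday is December 25, 2020.
The following Thursday is December 31, 2020.
The following Friday is January 1, 2021.

December 25, 2020; December 31, 2020; January 1, 2021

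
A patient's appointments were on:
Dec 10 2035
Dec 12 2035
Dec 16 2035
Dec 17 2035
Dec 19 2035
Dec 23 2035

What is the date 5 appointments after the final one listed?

Every event lands on a Monday or Wednesday or Sunday (gaps cycle 2, 4, 1, 2, 4).
So the schedule is: every Monday, Wednesday and Sunday.
Next Monday: Dec 24 2035.
Next Wednesday: Dec 26 2035.
The following Sunday is Dec 30 2035.
Next Monday: Dec 31 2035.
Next Wednesday: Jan 2 2036.

Jan 2 2036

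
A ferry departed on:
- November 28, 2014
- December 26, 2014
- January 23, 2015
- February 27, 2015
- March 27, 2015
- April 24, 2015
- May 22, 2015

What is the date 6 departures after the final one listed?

November 27, 2015

All dates are Fridays, 28, 28, 35, 28, 28, 28 days apart.
Specifically, the 4th Friday of each month.
June 2015 — 4th Friday is June 26, 2015.
4th Friday of July 2015: July 24, 2015.
4th Friday of August 2015: August 28, 2015.
4th Friday of September 2015: September 25, 2015.
October 2015 — 4th Friday is October 23, 2015.
November 2015 — 4th Friday is November 27, 2015.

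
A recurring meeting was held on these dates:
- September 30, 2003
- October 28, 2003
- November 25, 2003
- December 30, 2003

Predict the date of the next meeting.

January 27, 2004

All Tuesdays; the gaps (28, 28, 35) vary with month length.
This is the last Tuesday of each month.
January 2004 ends with Tuesday January 27, 2004.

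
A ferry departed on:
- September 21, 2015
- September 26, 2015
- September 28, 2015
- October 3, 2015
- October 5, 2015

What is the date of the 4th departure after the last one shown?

Every event lands on a Monday or Saturday (gaps cycle 5, 2, 5, 2).
So the schedule is: every Monday and Saturday.
The following Saturday is October 10, 2015.
Next Monday: October 12, 2015.
Next Saturday: October 17, 2015.
The following Monday is October 19, 2015.

October 19, 2015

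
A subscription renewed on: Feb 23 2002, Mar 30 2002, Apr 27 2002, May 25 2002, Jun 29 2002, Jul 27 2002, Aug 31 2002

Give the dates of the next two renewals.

These are Saturdays with 35, 28, 28, 35, 28, 35-day gaps.
Each is the final Saturday of its month — Mar 30 2002 is past the 28th, so '4th Saturday' doesn't fit.
Last Saturday of September 2002: Sep 28 2002.
October 2002 ends with Saturday Oct 26 2002.

Sep 28 2002, Oct 26 2002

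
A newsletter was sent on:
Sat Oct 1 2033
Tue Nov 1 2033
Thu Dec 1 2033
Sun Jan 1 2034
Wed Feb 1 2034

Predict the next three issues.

Wed Mar 1 2034, Sat Apr 1 2034, Mon May 1 2034

The day-of-month is always 1 (31, 30, 31, 31 days between events).
So this recurs on the 1st of each month.
Next: March 2034 → Wed Mar 1 2034.
Next: April 2034 → Sat Apr 1 2034.
Next: May 2034 → Mon May 1 2034.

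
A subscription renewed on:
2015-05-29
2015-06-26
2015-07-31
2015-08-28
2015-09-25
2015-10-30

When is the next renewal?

2015-11-27

All Fridays; the gaps (28, 35, 28, 28, 35) vary with month length.
This is the last Friday of each month.
November 2015 ends with Friday 2015-11-27.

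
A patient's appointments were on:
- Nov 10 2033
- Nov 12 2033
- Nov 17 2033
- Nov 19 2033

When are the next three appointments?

Nov 24 2033, Nov 26 2033, Dec 1 2033

The gap pattern 2, 5, 2 repeats every 2 events.
These are the Thursdays and Saturdays of each week.
Next Thursday: Nov 24 2033.
The following Saturday is Nov 26 2033.
The following Thursday is Dec 1 2033.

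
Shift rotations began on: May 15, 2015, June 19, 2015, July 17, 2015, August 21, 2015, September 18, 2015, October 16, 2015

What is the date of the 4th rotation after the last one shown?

February 19, 2016

These are Fridays at 28- or 35-day spacing (35, 28, 35, 28, 28).
The pattern: 3rd Friday of the month.
3rd Friday of November 2015: November 20, 2015.
December 2015 — 3rd Friday is December 18, 2015.
January 2016 — 3rd Friday is January 15, 2016.
February 2016 — 3rd Friday is February 19, 2016.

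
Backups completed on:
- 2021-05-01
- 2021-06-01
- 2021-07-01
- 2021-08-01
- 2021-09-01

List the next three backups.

2021-10-01, 2021-11-01, 2021-12-01

The day-of-month is always 1 (31, 30, 31, 31 days between events).
So this recurs on the 1st of each month.
Next: October 2021 → 2021-10-01.
Next: November 2021 → 2021-11-01.
December 2021: 2021-12-01.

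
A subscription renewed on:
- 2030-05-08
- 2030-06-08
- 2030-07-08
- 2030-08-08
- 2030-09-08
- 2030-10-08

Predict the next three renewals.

2030-11-08, 2030-12-08, 2031-01-08

Gaps: 31, 30, 31, 31, 30 days — not constant. Every event is on the 8th of the month.
Pattern: the 8th of each month.
Next: November 2030 → 2030-11-08.
Next: December 2030 → 2030-12-08.
Next: January 2031 → 2031-01-08.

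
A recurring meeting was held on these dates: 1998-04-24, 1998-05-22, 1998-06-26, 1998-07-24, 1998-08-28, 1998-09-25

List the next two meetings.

1998-10-23, 1998-11-27

Gaps: 28, 35, 28, 35, 28 days — a mix of 28 and 35. Every date is a Friday.
Each is the 4th Friday of its month.
October 1998 — 4th Friday is 1998-10-23.
4th Friday of November 1998: 1998-11-27.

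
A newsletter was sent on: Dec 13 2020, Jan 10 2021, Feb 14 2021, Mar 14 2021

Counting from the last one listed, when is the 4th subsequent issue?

Gaps: 28, 35, 28 days — a mix of 28 and 35. Every date is a Sunday.
Each is the 2nd Sunday of its month.
2nd Sunday of April 2021: Apr 11 2021.
2nd Sunday of May 2021: May 9 2021.
June 2021 — 2nd Sunday is Jun 13 2021.
July 2021 — 2nd Sunday is Jul 11 2021.

Jul 11 2021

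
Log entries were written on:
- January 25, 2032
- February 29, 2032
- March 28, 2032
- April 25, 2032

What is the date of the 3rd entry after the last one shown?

These are Sundays with 35, 28, 28-day gaps.
Each is the final Sunday of its month — February 29, 2032 is past the 28th, so '4th Sunday' doesn't fit.
May 2032 ends with Sunday May 30, 2032.
June 2032 ends with Sunday June 27, 2032.
Last Sunday of July 2032: July 25, 2032.

July 25, 2032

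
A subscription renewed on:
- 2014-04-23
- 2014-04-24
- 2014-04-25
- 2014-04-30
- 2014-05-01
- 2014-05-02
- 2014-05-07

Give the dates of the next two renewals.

2014-05-08, 2014-05-09

Every event lands on a Wednesday or Thursday or Friday (gaps cycle 1, 1, 5, 1, 1, 5).
So the schedule is: every Wednesday, Thursday and Friday.
Next Thursday: 2014-05-08.
The following Friday is 2014-05-09.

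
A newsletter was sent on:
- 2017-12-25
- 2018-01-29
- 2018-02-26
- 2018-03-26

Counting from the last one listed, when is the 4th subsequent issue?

These are Mondays with 35, 28, 28-day gaps.
Each is the final Monday of its month — 2018-01-29 is past the 28th, so '4th Monday' doesn't fit.
Last Monday of April 2018: 2018-04-30.
Last Monday of May 2018: 2018-05-28.
Last Monday of June 2018: 2018-06-25.
Last Monday of July 2018: 2018-07-30.

2018-07-30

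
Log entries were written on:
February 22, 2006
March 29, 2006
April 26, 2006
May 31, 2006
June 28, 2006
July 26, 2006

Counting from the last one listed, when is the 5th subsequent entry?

These are Wednesdays with 35, 28, 35, 28, 28-day gaps.
Each is the final Wednesday of its month — March 29, 2006 is past the 28th, so '4th Wednesday' doesn't fit.
Last Wednesday of August 2006: August 30, 2006.
Last Wednesday of September 2006: September 27, 2006.
Last Wednesday of October 2006: October 25, 2006.
Last Wednesday of November 2006: November 29, 2006.
Last Wednesday of December 2006: December 27, 2006.

December 27, 2006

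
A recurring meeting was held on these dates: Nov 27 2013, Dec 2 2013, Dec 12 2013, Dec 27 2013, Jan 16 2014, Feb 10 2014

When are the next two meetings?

Intervals are 5, 10, 15, 20, 25 days — an arithmetic progression with common difference 5.
Next gap: 30 days. Feb 10 2014 + 30 days = Mar 12 2014.
Next gap: 35 days. Mar 12 2014 + 35 days = Apr 16 2014.

Mar 12 2014, Apr 16 2014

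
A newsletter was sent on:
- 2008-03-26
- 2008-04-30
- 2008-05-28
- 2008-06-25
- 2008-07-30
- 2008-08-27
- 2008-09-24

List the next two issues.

These are Wednesdays with 35, 28, 28, 35, 28, 28-day gaps.
Each is the final Wednesday of its month — 2008-04-30 is past the 28th, so '4th Wednesday' doesn't fit.
Last Wednesday of October 2008: 2008-10-29.
November 2008 ends with Wednesday 2008-11-26.

2008-10-29, 2008-11-26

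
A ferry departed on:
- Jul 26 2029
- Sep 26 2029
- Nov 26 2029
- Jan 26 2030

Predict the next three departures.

Mar 26 2030, May 26 2030, Jul 26 2030

Each date is the 26th; the gaps (62, 61, 61) track the month lengths.
The rule is the 26th of every 2 months.
March 2030: Mar 26 2030.
Next: May 2030 → May 26 2030.
July 2030: Jul 26 2030.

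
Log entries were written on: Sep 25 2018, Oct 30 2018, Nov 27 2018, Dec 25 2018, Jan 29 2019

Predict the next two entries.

Feb 26 2019, Mar 26 2019

Every date is a Tuesday; gaps 35, 28, 28, 35 days.
Each is the last Tuesday of its month (at least one falls on the 29th or later, ruling out '4th Tuesday').
February 2019 ends with Tuesday Feb 26 2019.
March 2019 ends with Tuesday Mar 26 2019.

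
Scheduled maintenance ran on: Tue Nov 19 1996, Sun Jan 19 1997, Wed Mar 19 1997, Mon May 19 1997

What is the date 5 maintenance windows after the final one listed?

Thu Mar 19 1998

Each date is the 19th; the gaps (61, 59, 61) track the month lengths.
The rule is the 19th of every 2 months.
Next: July 1997 → Sat Jul 19 1997.
Next: September 1997 → Fri Sep 19 1997.
November 1997: Wed Nov 19 1997.
January 1998: Mon Jan 19 1998.
Next: March 1998 → Thu Mar 19 1998.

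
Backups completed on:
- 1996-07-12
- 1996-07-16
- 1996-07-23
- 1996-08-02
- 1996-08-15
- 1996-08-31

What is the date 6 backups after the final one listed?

Intervals are 4, 7, 10, 13, 16 days — an arithmetic progression with common difference 3.
Next gap: 19 days. 1996-08-31 + 19 days = 1996-09-19.
Next gap: 22 days. 1996-09-19 + 22 days = 1996-10-11.
Next gap: 25 days. 1996-10-11 + 25 days = 1996-11-05.
Next gap: 28 days. 1996-11-05 + 28 days = 1996-12-03.
Next gap: 31 days. 1996-12-03 + 31 days = 1997-01-03.
Next gap: 34 days. 1997-01-03 + 34 days = 1997-02-06.

1997-02-06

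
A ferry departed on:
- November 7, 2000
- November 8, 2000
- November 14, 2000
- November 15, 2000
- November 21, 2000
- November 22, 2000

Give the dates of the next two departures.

Every event lands on a Tuesday or Wednesday (gaps cycle 1, 6, 1, 6, 1).
So the schedule is: every Tuesday and Wednesday.
Next Tuesday: November 28, 2000.
Next Wednesday: November 29, 2000.

November 28, 2000; November 29, 2000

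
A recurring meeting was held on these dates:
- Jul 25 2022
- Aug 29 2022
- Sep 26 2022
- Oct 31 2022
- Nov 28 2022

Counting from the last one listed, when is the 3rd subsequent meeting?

These are Mondays with 35, 28, 35, 28-day gaps.
Each is the final Monday of its month — Aug 29 2022 is past the 28th, so '4th Monday' doesn't fit.
December 2022 ends with Monday Dec 26 2022.
Last Monday of January 2023: Jan 30 2023.
Last Monday of February 2023: Feb 27 2023.

Feb 27 2023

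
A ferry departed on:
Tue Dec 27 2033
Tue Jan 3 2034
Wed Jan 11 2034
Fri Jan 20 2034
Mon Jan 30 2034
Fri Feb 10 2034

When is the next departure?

Gaps: 7, 8, 9, 10, 11 days — each gap is 1 larger than the previous one.
Next gap: 12 days. Fri Feb 10 2034 + 12 days = Wed Feb 22 2034.

Wed Feb 22 2034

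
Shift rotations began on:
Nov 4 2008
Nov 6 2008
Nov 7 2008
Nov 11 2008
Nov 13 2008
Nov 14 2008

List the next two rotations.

The gap pattern 2, 1, 4, 2, 1 repeats every 3 events.
These are the Tuesdays, Thursdays and Fridays of each week.
Next Tuesday: Nov 18 2008.
The following Thursday is Nov 20 2008.

Nov 18 2008, Nov 20 2008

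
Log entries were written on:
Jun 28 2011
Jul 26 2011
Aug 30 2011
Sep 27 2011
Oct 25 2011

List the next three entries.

Every date is a Tuesday; gaps 28, 35, 28, 28 days.
Each is the last Tuesday of its month (at least one falls on the 29th or later, ruling out '4th Tuesday').
November 2011 ends with Tuesday Nov 29 2011.
Last Tuesday of December 2011: Dec 27 2011.
January 2012 ends with Tuesday Jan 31 2012.

Nov 29 2011, Dec 27 2011, Jan 31 2012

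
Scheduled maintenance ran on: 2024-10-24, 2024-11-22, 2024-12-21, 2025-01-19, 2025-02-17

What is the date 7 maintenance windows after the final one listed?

Every event comes 29 days after the last (29, 29, 29, 29).
2025-02-17 + 29 days = 2025-03-18.
2025-03-18 + 29 days = 2025-04-16.
2025-04-16 + 29 days = 2025-05-15.
2025-05-15 + 29 days = 2025-06-13.
2025-06-13 + 29 days = 2025-07-12.
2025-07-12 + 29 days = 2025-08-10.
2025-08-10 + 29 days = 2025-09-08.

2025-09-08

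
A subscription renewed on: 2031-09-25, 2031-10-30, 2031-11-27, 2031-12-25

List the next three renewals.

All Thursdays; the gaps (35, 28, 28) vary with month length.
This is the last Thursday of each month.
January 2032 ends with Thursday 2032-01-29.
February 2032 ends with Thursday 2032-02-26.
March 2032 ends with Thursday 2032-03-25.

2032-01-29, 2032-02-26, 2032-03-25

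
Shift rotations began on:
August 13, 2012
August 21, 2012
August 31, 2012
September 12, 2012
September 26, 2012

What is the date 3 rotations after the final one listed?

November 19, 2012

The spacing grows by 2 each time: 8, 10, 12, 14 days.
Next gap: 16 days. September 26, 2012 + 16 days = October 12, 2012.
Next gap: 18 days. October 12, 2012 + 18 days = October 30, 2012.
Next gap: 20 days. October 30, 2012 + 20 days = November 19, 2012.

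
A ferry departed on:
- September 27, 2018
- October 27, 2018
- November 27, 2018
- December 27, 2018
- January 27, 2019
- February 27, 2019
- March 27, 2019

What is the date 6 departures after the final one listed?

September 27, 2019

Gaps: 30, 31, 30, 31, 31, 28 days — not constant. Every event is on the 27th of the month.
Pattern: the 27th of each month.
April 2019: April 27, 2019.
May 2019: May 27, 2019.
Next: June 2019 → June 27, 2019.
July 2019: July 27, 2019.
Next: August 2019 → August 27, 2019.
Next: September 2019 → September 27, 2019.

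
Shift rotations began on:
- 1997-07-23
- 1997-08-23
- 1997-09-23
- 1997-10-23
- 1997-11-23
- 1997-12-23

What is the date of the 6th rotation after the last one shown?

Gaps: 31, 31, 30, 31, 30 days — not constant. Every event is on the 23rd of the month.
Pattern: the 23rd of each month.
Next: January 1998 → 1998-01-23.
February 1998: 1998-02-23.
Next: March 1998 → 1998-03-23.
April 1998: 1998-04-23.
Next: May 1998 → 1998-05-23.
June 1998: 1998-06-23.

1998-06-23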